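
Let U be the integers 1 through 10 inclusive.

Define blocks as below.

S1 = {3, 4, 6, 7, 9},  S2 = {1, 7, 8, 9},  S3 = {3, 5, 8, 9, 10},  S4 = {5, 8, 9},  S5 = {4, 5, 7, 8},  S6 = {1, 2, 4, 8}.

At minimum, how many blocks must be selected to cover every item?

3

S1, S3, and S6 cover everything between them: the union {1, 2, 3, 4, 5, 6, 7, 8, 9, 10} is all of U.
Only S6 contains 2, so S6 is forced; the remaining 6 items need at least 2 more blocks (each remaining block adds at most 4) — so at least 3 blocks are needed, and 3 is optimal.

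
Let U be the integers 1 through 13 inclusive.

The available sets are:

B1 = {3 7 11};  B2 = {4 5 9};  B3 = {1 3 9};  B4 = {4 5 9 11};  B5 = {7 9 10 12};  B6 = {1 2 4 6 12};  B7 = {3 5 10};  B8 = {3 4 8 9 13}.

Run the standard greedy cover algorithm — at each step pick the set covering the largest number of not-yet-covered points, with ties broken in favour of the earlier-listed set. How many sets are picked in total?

Greedy: pick B6 (covers 5 new) → pick B8 (covers 4 new) → pick B1 (covers 2 new) → pick B7 (covers 2 new). Total picks: 4.

4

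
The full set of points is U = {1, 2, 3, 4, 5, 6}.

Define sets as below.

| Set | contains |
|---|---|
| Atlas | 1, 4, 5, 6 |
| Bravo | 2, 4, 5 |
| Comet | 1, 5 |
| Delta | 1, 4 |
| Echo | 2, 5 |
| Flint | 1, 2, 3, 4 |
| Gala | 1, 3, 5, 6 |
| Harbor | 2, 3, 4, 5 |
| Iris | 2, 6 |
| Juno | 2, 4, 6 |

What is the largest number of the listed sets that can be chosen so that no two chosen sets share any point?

2

Delta, Echo are pairwise disjoint (Delta={1,4}; Echo={2,5}).
Every remaining set overlaps one of these, and no 3 of the listed sets are pairwise disjoint, so 2 is the maximum.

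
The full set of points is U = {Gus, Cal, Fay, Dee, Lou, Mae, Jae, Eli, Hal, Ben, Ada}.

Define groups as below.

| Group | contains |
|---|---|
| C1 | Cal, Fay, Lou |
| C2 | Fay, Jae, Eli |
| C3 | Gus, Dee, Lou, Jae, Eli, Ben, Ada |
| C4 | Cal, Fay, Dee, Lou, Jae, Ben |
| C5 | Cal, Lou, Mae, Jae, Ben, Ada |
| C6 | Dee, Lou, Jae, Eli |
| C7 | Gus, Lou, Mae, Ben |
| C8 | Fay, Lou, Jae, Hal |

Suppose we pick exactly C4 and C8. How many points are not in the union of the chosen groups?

Union of C4, C8 = {Cal, Fay, Dee, Lou, Jae, Hal, Ben}.
Not covered: Gus, Mae, Eli, Ada — 4 points.

4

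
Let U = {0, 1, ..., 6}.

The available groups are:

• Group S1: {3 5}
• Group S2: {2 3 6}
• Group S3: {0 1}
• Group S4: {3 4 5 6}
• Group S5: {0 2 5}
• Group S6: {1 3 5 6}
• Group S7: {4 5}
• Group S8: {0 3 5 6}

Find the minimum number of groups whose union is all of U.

Take {S5, S6, S7}. Their union is {0, 1, 2, 3, 4, 5, 6}, which is all 7 elements.
No 2 of the 8 groups cover everything (all 28 combinations miss at least one element), so 3 is optimal.

3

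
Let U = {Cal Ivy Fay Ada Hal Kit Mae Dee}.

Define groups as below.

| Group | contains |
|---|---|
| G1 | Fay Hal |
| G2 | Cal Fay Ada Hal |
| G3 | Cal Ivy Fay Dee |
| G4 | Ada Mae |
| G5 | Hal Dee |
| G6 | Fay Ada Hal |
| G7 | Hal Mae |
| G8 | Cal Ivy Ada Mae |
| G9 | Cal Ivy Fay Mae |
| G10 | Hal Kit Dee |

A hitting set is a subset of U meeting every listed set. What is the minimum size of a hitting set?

Take H = {Ivy, Hal, Mae}. Each listed group contains at least one of these, so H is a hitting set of size 3.
No choice of 2 points meets every group, so 3 is the minimum.

3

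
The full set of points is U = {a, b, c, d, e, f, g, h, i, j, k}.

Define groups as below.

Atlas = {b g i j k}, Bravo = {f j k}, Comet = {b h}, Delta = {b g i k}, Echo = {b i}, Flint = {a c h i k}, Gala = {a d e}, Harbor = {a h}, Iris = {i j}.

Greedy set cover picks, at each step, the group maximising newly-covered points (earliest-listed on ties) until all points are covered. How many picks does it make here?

Greedy: pick Atlas (covers 5 new) → pick Flint (covers 3 new) → pick Gala (covers 2 new) → pick Bravo (covers 1 new). Total picks: 4.

4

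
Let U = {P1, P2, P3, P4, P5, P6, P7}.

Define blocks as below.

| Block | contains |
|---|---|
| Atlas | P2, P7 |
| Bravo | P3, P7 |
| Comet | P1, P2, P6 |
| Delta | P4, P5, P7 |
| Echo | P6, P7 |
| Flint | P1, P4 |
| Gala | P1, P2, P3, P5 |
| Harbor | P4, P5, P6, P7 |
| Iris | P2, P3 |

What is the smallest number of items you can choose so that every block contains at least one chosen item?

The 3 items {P1, P2, P7} hit every block.
The blocks Echo, Flint, Iris are pairwise disjoint, so any hitting set needs a separate item for each — at least 3. Hence 3 is optimal.

3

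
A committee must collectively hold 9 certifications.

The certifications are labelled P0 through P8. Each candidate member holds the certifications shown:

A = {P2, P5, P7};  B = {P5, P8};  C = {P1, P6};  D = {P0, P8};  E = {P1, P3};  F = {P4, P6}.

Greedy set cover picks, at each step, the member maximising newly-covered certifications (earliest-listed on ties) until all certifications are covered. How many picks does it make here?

Greedy: pick A (covers 3 new) → pick C (covers 2 new) → pick D (covers 2 new) → pick E (covers 1 new) → pick F (covers 1 new). Total picks: 5.
(The true minimum cover uses only 4 members, so greedy is not optimal here.)

5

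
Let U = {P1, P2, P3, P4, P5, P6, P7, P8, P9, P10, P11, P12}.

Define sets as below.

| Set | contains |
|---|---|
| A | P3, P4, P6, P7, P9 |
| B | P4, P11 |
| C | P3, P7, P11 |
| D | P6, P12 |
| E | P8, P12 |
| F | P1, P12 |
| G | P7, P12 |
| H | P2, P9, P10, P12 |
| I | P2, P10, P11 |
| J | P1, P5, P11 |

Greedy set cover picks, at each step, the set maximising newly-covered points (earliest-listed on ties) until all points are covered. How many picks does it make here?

Greedy: pick A (covers 5 new) → pick H (covers 3 new) → pick J (covers 3 new) → pick E (covers 1 new). Total picks: 4.

4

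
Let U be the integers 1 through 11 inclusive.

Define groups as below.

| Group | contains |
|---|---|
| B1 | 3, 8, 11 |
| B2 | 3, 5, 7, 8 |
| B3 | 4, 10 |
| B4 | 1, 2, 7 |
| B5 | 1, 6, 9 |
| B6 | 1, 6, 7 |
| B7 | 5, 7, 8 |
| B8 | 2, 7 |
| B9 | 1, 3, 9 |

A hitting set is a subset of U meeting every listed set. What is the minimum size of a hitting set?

H = {7, 9, 10, 11} meets every group (each contains at least one member of H), and |H| = 4.
The groups B1, B3, B5, B8 are pairwise disjoint, so any hitting set needs a separate element for each — at least 4. Hence 4 is optimal.

4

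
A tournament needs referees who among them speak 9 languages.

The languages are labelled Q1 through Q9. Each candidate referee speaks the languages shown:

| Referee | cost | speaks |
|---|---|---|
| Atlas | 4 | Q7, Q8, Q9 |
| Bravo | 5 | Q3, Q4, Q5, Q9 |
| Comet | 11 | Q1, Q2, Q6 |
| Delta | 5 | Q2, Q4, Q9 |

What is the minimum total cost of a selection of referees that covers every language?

Atlas, Bravo, Comet together cover every language (Atlas ∪ Bravo ∪ Comet = {Q1, Q2, Q3, Q4, Q5, Q6, Q7, Q8, Q9}); total cost 4 + 5 + 11 = 20.
No covering selection has total cost below 20.

20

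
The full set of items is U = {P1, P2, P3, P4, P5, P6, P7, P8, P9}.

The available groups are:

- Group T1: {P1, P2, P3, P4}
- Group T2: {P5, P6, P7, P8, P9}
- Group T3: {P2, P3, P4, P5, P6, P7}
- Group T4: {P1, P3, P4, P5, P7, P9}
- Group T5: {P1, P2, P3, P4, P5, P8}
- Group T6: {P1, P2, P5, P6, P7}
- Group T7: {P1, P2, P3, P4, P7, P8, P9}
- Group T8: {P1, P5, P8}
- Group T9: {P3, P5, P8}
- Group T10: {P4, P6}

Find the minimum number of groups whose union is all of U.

2

T3 and T7 together: T3 ∪ T7 = {P1, P2, P3, P4, P5, P6, P7, P8, P9} — every item is covered.
No single group has all 9 items (the largest, T7, has 7), so 2 is optimal.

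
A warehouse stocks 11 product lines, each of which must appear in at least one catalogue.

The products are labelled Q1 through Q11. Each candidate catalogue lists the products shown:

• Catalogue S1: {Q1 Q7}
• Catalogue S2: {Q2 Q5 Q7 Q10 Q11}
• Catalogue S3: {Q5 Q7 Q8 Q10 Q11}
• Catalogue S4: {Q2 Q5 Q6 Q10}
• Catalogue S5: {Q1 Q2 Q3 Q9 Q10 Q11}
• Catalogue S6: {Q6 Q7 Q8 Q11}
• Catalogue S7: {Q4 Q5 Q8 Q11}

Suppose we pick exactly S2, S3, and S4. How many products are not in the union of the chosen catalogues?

4

Union of S2, S3, S4 = {Q2, Q5, Q6, Q7, Q8, Q10, Q11}.
Not covered: Q1, Q3, Q4, Q9 — 4 products.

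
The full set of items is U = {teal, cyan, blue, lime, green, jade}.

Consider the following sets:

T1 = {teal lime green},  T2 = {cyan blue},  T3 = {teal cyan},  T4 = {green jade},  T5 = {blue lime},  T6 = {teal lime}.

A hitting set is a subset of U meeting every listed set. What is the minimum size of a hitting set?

3

H = {teal, blue, green} meets every set (each contains at least one member of H), and |H| = 3.
The sets T3, T4, T5 are pairwise disjoint, so any hitting set needs a separate item for each — at least 3. Hence 3 is optimal.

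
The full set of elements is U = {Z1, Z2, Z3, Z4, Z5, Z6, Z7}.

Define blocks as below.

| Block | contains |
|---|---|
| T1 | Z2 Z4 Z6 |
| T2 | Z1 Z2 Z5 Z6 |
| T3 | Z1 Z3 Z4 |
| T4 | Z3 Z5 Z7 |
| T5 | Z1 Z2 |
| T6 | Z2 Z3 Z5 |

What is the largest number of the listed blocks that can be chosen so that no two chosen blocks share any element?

T1, T4 are pairwise disjoint (T1={Z2,Z4,Z6}; T4={Z3,Z5,Z7}).
Every remaining block overlaps one of these, and no 3 of the listed blocks are pairwise disjoint, so 2 is the maximum.

2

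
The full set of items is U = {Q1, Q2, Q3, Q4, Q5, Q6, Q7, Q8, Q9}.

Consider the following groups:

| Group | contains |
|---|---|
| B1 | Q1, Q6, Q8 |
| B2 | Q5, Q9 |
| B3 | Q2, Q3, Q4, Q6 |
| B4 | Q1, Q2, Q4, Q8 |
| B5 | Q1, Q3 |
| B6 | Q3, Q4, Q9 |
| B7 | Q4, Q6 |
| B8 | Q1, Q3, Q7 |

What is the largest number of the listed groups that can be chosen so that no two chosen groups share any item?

B2, B5, B7 are pairwise disjoint (B2={Q5,Q9}; B5={Q1,Q3}; B7={Q4,Q6}).
Every remaining group overlaps one of these, and no 4 of the listed groups are pairwise disjoint, so 3 is the maximum.

3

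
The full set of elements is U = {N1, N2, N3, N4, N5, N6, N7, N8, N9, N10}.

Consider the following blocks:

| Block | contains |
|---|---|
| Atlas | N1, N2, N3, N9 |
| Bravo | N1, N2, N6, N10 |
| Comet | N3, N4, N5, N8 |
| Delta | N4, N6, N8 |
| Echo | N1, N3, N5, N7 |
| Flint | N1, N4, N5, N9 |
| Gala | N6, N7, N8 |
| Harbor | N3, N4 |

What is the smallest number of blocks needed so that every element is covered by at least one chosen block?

4

Bravo and Comet and Echo and Flint together: Bravo ∪ Comet ∪ Echo ∪ Flint = {N1, N2, N3, N4, N5, N6, N7, N8, N9, N10} — every element is covered.
No 3 of the 8 blocks cover everything (all 56 combinations miss at least one element), so 4 is optimal.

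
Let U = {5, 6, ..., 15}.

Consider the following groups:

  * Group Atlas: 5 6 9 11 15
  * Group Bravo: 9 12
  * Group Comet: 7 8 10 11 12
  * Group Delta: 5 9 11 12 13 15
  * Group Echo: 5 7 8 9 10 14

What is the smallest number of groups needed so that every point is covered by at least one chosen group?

3

Take {Atlas, Delta, Echo}. Their union is {5, 6, 7, 8, 9, 10, 11, 12, 13, 14, 15}, which is all 11 points.
Only Atlas contains 6, so Atlas is forced; the remaining 6 points need at least 2 more groups (each remaining group adds at most 4) — so at least 3 groups are needed, and 3 is optimal.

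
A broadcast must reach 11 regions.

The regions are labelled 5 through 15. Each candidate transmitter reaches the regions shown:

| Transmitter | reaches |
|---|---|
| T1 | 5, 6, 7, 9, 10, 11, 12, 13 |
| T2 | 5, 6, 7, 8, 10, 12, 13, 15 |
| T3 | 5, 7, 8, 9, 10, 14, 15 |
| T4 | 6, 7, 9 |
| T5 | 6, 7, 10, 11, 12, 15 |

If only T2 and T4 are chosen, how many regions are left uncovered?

2

Union of T2, T4 = {5, 6, 7, 8, 9, 10, 12, 13, 15}.
Not covered: 11, 14 — 2 regions.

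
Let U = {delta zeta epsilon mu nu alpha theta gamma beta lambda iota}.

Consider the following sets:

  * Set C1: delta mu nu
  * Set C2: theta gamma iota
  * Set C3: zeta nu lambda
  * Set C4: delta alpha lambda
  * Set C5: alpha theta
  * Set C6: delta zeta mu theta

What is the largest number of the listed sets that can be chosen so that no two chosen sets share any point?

2

C1, C5 are pairwise disjoint (C1={delta,mu,nu}; C5={alpha,theta}).
Every remaining set overlaps one of these, and no 3 of the listed sets are pairwise disjoint, so 2 is the maximum.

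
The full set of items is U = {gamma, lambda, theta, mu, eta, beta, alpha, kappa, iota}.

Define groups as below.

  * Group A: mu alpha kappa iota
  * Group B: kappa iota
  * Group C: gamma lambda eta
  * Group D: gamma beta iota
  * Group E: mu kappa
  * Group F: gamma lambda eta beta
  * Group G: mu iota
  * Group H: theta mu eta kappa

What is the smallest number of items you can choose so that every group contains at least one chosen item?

Take T = {lambda, kappa, iota}. Each listed group contains at least one of these, so T is a hitting set of size 3.
No choice of 2 items meets every group, so 3 is the minimum.

3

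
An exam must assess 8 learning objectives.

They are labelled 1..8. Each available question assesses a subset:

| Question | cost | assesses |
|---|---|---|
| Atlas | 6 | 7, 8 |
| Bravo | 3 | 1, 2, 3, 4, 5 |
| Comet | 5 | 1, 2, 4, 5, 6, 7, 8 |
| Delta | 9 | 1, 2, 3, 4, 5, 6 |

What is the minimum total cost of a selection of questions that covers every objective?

8

Bravo, Comet together cover every objective (Bravo ∪ Comet = {1, 2, 3, 4, 5, 6, 7, 8}); total cost 3 + 5 = 8.
No covering selection has total cost below 8.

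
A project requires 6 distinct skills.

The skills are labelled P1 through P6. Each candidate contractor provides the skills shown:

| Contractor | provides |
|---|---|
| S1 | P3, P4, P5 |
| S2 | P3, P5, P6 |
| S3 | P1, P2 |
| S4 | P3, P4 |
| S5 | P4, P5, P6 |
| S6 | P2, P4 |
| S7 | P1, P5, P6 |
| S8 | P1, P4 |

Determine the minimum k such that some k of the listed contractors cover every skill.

3

S1 and S3 and S7 together: S1 ∪ S3 ∪ S7 = {P1, P2, P3, P4, P5, P6} — every skill is covered.
No 2 of the 8 contractors cover everything (all 28 combinations miss at least one skill), so 3 is optimal.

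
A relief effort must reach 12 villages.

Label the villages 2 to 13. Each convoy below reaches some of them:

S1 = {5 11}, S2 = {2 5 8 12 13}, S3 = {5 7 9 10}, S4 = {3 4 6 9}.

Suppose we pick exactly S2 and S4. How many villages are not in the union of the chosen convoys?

Union of S2, S4 = {2, 3, 4, 5, 6, 8, 9, 12, 13}.
Not covered: 7, 10, 11 — 3 villages.

3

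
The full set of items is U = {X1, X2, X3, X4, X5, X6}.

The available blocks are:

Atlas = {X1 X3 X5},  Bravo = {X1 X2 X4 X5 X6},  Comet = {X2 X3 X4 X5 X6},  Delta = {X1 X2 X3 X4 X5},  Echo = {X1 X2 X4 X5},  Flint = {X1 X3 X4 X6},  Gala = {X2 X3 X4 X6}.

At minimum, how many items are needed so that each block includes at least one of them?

2

Take H = {X3, X5}. Each listed block contains at least one of these, so H is a hitting set of size 2.
No single item lies in every block, so at least 2 are needed and 2 is optimal.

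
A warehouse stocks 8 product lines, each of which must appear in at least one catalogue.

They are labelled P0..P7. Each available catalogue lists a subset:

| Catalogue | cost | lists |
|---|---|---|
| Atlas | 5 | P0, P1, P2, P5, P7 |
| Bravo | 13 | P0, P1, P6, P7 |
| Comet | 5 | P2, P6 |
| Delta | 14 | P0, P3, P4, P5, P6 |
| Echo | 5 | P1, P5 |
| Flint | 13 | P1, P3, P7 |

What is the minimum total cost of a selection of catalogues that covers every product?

Atlas, Delta together cover every product (Atlas ∪ Delta = {P0, P1, P2, P3, P4, P5, P6, P7}); total cost 5 + 14 = 19.
No covering selection has total cost below 19.

19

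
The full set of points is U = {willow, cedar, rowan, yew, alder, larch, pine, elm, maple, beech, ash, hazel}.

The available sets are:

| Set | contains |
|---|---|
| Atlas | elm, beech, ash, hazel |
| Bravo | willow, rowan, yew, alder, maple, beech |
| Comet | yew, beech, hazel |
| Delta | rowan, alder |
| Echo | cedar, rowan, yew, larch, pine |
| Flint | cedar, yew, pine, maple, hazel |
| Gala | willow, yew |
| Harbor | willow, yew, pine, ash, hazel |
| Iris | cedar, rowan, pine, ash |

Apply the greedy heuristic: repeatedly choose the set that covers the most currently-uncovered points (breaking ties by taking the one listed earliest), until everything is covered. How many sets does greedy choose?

Greedy: pick Bravo (covers 6 new) → pick Atlas (covers 3 new) → pick Echo (covers 3 new). Total picks: 3.

3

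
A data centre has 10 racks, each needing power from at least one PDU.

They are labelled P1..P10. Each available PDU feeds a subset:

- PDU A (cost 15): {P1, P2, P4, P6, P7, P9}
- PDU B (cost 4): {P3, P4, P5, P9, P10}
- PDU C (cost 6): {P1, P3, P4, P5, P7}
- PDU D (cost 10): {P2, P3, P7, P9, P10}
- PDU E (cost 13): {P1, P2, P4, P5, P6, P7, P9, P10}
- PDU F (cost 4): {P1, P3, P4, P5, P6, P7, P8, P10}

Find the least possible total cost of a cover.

D, F together cover every rack (D ∪ F = {P1, P2, P3, P4, P5, P6, P7, P8, P9, P10}); total cost 10 + 4 = 14.
The greedy pick F, B, D costs 18; no covering selection beats 14.

14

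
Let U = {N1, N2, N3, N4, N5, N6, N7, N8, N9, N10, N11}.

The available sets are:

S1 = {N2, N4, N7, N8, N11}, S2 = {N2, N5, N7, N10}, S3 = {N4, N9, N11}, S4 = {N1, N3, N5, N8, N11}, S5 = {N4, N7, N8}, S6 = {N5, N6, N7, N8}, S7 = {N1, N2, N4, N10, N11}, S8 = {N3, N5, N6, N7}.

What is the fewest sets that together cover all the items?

Take {S2, S3, S4, S6}. Their union is {N1, N2, N3, N4, N5, N6, N7, N8, N9, N10, N11}, which is all 11 items.
No 3 of the 8 sets cover everything (all 56 combinations miss at least one item), so 4 is optimal.

4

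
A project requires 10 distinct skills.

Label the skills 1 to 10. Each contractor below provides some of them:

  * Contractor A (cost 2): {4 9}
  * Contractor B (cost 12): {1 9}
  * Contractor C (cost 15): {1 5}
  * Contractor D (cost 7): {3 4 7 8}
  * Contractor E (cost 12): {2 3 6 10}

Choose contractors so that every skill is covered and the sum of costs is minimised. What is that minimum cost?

36

A, C, D, E together cover every skill (A ∪ C ∪ D ∪ E = {1, 2, 3, 4, 5, 6, 7, 8, 9, 10}); total cost 2 + 15 + 7 + 12 = 36.
No covering selection has total cost below 36.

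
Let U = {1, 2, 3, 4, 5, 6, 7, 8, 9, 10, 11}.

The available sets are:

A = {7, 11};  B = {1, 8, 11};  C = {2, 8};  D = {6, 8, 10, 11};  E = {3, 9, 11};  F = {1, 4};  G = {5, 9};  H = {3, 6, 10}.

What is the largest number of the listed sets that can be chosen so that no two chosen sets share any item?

A, C, F, G, H are pairwise disjoint (A={7,11}; C={2,8}; F={1,4}; G={5,9}; H={3,6,10}).
Every remaining set overlaps one of these, and no 6 of the listed sets are pairwise disjoint, so 5 is the maximum.

5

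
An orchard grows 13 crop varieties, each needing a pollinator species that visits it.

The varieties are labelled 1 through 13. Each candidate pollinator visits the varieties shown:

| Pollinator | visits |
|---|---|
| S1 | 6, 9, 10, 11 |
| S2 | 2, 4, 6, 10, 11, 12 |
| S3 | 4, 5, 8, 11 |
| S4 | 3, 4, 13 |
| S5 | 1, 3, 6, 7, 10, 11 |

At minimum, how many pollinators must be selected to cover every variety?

5

S1 and S2 and S3 and S4 and S5 together: S1 ∪ S2 ∪ S3 ∪ S4 ∪ S5 = {1, 2, 3, 4, 5, 6, 7, 8, 9, 10, 11, 12, 13} — every variety is covered.
No 4 of the 5 pollinators cover everything (all 5 combinations miss at least one variety), so 5 is optimal.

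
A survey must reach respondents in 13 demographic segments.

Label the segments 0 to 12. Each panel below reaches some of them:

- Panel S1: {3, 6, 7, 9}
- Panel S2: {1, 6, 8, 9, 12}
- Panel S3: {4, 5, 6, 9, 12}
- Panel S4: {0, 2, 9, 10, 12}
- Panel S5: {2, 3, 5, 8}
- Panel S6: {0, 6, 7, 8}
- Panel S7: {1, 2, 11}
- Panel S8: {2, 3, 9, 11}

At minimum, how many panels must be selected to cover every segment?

S1 and S2 and S3 and S4 and S7 together: S1 ∪ S2 ∪ S3 ∪ S4 ∪ S7 = {0, 1, 2, 3, 4, 5, 6, 7, 8, 9, 10, 11, 12} — every segment is covered.
No 4 of the 8 panels cover everything (all 70 combinations miss at least one segment), so 5 is optimal.

5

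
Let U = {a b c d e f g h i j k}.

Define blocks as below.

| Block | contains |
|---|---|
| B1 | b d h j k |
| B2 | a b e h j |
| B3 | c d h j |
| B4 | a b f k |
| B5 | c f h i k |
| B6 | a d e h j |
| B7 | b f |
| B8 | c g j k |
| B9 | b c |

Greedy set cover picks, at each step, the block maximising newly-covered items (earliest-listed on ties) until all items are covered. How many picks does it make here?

Greedy: pick B1 (covers 5 new) → pick B5 (covers 3 new) → pick B2 (covers 2 new) → pick B8 (covers 1 new). Total picks: 4.

4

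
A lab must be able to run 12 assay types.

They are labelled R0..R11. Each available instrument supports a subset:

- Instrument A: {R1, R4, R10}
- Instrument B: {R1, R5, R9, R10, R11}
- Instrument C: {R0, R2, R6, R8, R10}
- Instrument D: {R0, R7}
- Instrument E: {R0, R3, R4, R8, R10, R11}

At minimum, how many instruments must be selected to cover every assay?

4

Take {B, C, D, E}. Their union is {R0, R1, R2, R3, R4, R5, R6, R7, R8, R9, R10, R11}, which is all 12 assays.
No 3 of the 5 instruments cover everything (all 10 combinations miss at least one assay), so 4 is optimal.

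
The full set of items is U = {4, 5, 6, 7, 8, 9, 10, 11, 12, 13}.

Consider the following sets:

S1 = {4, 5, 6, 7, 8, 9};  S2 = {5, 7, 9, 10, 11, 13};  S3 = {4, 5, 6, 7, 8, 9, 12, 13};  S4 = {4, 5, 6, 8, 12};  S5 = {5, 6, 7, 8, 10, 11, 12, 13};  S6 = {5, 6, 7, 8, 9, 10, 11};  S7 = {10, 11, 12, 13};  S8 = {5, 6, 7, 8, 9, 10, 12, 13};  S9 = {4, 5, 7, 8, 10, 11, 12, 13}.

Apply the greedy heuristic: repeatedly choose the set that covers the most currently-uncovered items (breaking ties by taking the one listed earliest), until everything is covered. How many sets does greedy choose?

2

Greedy: pick S3 (covers 8 new) → pick S2 (covers 2 new). Total picks: 2.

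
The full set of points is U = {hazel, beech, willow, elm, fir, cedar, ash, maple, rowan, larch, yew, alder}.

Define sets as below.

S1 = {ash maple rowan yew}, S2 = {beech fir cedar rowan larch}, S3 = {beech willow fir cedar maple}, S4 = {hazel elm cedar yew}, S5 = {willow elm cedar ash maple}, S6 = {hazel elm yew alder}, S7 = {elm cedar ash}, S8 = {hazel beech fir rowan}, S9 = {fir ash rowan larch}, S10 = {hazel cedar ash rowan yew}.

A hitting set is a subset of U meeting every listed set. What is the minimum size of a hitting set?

3

The 3 points {hazel, cedar, ash} hit every set.
No choice of 2 points meets every set, so 3 is the minimum.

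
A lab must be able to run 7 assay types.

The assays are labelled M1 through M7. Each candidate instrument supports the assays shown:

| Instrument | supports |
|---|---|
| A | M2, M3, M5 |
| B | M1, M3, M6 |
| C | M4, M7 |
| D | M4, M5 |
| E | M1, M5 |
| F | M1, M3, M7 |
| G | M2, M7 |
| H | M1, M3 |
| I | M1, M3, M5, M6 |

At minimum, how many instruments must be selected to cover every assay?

D and G and I together: D ∪ G ∪ I = {M1, M2, M3, M4, M5, M6, M7} — every assay is covered.
No 2 of the 9 instruments cover everything (all 36 combinations miss at least one assay), so 3 is optimal.

3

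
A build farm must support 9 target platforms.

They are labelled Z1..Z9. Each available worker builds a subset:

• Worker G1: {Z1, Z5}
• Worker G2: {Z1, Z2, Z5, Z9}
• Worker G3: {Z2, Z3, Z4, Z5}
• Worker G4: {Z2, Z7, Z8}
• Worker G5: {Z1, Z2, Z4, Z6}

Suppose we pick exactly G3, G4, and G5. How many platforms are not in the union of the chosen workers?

Union of G3, G4, G5 = {Z1, Z2, Z3, Z4, Z5, Z6, Z7, Z8}.
Not covered: Z9 — 1 platform.

1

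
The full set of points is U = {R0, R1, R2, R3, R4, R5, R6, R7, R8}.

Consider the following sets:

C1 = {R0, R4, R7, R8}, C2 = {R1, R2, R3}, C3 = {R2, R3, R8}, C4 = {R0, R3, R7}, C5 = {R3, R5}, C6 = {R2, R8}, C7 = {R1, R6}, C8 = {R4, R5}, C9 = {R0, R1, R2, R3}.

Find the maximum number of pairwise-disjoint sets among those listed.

4

C4, C6, C7, C8 are pairwise disjoint (C4={R0,R3,R7}; C6={R2,R8}; C7={R1,R6}; C8={R4,R5}).
Every remaining set overlaps one of these, and no 5 of the listed sets are pairwise disjoint, so 4 is the maximum.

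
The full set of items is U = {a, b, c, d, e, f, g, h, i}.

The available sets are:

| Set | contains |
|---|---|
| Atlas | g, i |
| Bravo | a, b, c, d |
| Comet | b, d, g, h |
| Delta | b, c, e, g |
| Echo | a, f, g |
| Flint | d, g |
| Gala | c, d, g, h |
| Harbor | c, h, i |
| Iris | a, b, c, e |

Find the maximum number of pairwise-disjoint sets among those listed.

Atlas, Iris are pairwise disjoint (Atlas={g,i}; Iris={a,b,c,e}).
Every remaining set overlaps one of these, and no 3 of the listed sets are pairwise disjoint, so 2 is the maximum.

2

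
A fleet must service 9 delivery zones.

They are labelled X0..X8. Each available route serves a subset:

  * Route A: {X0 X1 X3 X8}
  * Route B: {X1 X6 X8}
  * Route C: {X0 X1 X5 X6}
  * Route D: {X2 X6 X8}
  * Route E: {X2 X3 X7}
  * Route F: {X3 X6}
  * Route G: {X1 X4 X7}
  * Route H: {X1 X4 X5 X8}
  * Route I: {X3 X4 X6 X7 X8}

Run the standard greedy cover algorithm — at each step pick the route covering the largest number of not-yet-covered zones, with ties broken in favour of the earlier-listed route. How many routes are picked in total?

3

Greedy: pick I (covers 5 new) → pick C (covers 3 new) → pick D (covers 1 new). Total picks: 3.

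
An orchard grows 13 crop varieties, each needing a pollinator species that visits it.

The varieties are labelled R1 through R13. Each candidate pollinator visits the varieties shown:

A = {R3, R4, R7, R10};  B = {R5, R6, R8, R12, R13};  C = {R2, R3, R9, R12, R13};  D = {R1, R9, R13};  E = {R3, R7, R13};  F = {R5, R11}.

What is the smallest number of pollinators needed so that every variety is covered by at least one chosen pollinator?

5

A and B and C and D and F together: A ∪ B ∪ C ∪ D ∪ F = {R1, R2, R3, R4, R5, R6, R7, R8, R9, R10, R11, R12, R13} — every variety is covered.
No 4 of the 6 pollinators cover everything (all 15 combinations miss at least one variety), so 5 is optimal.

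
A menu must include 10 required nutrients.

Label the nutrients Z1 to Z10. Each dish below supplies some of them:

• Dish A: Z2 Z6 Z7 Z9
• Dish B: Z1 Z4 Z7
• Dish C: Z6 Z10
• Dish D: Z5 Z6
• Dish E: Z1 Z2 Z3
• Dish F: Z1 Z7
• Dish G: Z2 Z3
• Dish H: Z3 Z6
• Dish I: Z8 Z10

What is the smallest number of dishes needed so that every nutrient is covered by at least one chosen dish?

5

Take {A, B, D, G, I}. Their union is {Z1, Z2, Z3, Z4, Z5, Z6, Z7, Z8, Z9, Z10}, which is all 10 nutrients.
No 4 of the 9 dishes cover everything (all 126 combinations miss at least one nutrient), so 5 is optimal.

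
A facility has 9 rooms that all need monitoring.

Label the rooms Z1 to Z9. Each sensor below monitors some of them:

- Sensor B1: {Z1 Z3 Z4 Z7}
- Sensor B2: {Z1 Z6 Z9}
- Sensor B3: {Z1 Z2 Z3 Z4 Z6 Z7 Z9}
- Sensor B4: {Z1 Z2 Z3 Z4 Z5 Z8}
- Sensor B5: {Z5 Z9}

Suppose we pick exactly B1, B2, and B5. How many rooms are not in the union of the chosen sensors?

Union of B1, B2, B5 = {Z1, Z3, Z4, Z5, Z6, Z7, Z9}.
Not covered: Z2, Z8 — 2 rooms.

2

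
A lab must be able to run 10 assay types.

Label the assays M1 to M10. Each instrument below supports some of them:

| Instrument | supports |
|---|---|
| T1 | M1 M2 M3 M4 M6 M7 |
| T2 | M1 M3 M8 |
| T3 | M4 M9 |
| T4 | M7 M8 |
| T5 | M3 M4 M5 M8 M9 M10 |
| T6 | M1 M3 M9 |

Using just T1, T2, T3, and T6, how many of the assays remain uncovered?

Union of T1, T2, T3, T6 = {M1, M2, M3, M4, M6, M7, M8, M9}.
Not covered: M5, M10 — 2 assays.

2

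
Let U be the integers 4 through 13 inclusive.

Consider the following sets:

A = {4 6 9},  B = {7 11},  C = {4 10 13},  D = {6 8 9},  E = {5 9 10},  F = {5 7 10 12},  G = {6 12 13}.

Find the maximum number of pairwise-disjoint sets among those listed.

B, C, D are pairwise disjoint (B={7,11}; C={4,10,13}; D={6,8,9}).
Every remaining set overlaps one of these, and no 4 of the listed sets are pairwise disjoint, so 3 is the maximum.

3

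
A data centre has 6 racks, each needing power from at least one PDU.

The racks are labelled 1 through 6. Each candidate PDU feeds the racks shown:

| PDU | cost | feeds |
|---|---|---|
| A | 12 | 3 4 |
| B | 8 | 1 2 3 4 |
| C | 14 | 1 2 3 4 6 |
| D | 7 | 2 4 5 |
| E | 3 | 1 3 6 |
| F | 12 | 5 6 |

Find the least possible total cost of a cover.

D, E together cover every rack (D ∪ E = {1, 2, 3, 4, 5, 6}); total cost 7 + 3 = 10.
No covering selection has total cost below 10.

10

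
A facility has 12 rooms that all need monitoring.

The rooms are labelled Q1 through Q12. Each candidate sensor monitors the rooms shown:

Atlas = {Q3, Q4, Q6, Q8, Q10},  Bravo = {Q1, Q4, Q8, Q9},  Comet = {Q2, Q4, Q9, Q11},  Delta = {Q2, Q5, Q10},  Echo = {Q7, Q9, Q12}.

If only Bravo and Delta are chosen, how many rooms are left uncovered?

Union of Bravo, Delta = {Q1, Q2, Q4, Q5, Q8, Q9, Q10}.
Not covered: Q3, Q6, Q7, Q11, Q12 — 5 rooms.

5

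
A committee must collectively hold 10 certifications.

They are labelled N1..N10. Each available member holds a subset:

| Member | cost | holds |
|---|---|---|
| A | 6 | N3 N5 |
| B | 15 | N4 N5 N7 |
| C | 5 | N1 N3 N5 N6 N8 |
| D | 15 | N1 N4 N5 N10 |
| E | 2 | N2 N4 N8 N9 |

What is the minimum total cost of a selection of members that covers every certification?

37

B, C, D, E together cover every certification (B ∪ C ∪ D ∪ E = {N1, N2, N3, N4, N5, N6, N7, N8, N9, N10}); total cost 15 + 5 + 15 + 2 = 37.
No covering selection has total cost below 37.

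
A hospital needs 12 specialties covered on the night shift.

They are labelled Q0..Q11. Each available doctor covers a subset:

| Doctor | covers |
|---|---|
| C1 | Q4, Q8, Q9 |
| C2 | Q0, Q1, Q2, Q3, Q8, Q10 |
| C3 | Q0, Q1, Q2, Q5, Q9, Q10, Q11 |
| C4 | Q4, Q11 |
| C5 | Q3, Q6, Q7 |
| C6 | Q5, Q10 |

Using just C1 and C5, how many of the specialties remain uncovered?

6

Union of C1, C5 = {Q3, Q4, Q6, Q7, Q8, Q9}.
Not covered: Q0, Q1, Q2, Q5, Q10, Q11 — 6 specialties.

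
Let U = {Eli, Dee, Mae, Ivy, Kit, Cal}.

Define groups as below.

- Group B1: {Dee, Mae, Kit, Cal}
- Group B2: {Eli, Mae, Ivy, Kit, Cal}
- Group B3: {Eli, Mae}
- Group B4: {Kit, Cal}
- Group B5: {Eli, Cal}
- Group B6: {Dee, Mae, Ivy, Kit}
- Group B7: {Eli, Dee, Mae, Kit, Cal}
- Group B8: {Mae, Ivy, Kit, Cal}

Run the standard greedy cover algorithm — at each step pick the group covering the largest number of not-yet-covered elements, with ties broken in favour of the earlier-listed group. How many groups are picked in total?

Greedy: pick B2 (covers 5 new) → pick B1 (covers 1 new). Total picks: 2.

2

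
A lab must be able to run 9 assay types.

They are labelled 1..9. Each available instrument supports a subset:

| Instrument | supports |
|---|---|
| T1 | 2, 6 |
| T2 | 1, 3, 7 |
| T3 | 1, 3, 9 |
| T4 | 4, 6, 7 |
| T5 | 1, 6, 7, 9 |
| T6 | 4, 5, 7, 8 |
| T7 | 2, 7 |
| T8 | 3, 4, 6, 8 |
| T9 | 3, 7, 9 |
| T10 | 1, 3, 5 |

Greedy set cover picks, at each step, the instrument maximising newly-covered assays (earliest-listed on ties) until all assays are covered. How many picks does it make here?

Greedy: pick T5 (covers 4 new) → pick T6 (covers 3 new) → pick T1 (covers 1 new) → pick T2 (covers 1 new). Total picks: 4.
(The true minimum cover uses only 3 instruments, so greedy is not optimal here.)

4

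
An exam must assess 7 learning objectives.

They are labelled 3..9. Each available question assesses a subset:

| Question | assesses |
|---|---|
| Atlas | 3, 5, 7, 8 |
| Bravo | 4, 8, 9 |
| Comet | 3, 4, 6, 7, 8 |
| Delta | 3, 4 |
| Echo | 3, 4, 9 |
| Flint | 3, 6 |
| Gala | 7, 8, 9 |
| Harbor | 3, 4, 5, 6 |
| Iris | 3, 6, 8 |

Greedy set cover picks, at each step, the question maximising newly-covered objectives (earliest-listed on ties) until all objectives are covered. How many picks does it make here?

3

Greedy: pick Comet (covers 5 new) → pick Atlas (covers 1 new) → pick Bravo (covers 1 new). Total picks: 3.
(The true minimum cover uses only 2 questions, so greedy is not optimal here.)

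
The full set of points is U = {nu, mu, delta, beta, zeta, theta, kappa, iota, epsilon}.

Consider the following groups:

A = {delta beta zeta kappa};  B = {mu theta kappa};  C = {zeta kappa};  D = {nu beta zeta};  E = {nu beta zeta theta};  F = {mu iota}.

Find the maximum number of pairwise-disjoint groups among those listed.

B, D are pairwise disjoint (B={mu,theta,kappa}; D={nu,beta,zeta}).
Every remaining group overlaps one of these, and no 3 of the listed groups are pairwise disjoint, so 2 is the maximum.

2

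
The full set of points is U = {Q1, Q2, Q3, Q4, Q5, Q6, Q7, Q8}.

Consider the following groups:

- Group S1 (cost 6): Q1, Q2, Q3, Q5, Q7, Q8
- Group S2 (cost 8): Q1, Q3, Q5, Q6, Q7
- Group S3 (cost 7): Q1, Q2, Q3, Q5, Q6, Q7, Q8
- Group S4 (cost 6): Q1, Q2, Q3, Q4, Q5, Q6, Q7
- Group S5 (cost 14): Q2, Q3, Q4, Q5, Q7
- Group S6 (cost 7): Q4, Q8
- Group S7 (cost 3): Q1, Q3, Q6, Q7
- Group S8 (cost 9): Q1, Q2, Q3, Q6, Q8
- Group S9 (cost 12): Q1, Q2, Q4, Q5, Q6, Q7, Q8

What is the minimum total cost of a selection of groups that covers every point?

S1, S4 together cover every point (S1 ∪ S4 = {Q1, Q2, Q3, Q4, Q5, Q6, Q7, Q8}); total cost 6 + 6 = 12.
The greedy pick S7, S1, S4 costs 15; no covering selection beats 12.

12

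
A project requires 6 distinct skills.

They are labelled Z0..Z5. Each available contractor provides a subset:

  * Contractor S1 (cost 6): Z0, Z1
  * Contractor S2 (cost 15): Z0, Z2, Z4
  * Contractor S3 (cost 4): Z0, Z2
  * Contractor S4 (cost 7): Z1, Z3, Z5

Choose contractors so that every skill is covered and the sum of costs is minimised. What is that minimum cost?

S2, S4 together cover every skill (S2 ∪ S4 = {Z0, Z1, Z2, Z3, Z4, Z5}); total cost 15 + 7 = 22.
The greedy pick S3, S4, S2 costs 26; no covering selection beats 22.

22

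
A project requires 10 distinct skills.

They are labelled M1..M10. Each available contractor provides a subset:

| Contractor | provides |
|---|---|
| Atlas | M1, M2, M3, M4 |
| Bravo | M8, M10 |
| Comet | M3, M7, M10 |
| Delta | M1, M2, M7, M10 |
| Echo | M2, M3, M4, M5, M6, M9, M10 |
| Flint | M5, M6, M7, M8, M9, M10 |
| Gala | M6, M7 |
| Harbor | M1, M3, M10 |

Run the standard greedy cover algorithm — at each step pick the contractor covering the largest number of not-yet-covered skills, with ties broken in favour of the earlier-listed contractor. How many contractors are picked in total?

Greedy: pick Echo (covers 7 new) → pick Delta (covers 2 new) → pick Bravo (covers 1 new). Total picks: 3.
(The true minimum cover uses only 2 contractors, so greedy is not optimal here.)

3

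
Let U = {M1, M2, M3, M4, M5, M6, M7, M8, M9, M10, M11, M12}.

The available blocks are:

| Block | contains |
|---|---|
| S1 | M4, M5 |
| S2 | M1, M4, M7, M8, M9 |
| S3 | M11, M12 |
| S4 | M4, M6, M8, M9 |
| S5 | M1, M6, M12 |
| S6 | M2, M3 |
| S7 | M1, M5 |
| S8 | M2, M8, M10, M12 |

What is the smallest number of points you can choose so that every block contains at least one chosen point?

4

Take H = {M1, M2, M4, M11}. Each listed block contains at least one of these, so H is a hitting set of size 4.
The blocks S3, S4, S6, S7 are pairwise disjoint, so any hitting set needs a separate point for each — at least 4. Hence 4 is optimal.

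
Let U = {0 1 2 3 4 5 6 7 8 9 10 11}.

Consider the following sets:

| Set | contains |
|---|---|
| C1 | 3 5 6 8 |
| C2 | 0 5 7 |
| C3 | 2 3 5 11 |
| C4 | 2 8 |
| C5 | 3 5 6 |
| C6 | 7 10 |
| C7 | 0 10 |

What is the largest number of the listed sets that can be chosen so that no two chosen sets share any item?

C4, C5, C6 are pairwise disjoint (C4={2,8}; C5={3,5,6}; C6={7,10}).
Every remaining set overlaps one of these, and no 4 of the listed sets are pairwise disjoint, so 3 is the maximum.

3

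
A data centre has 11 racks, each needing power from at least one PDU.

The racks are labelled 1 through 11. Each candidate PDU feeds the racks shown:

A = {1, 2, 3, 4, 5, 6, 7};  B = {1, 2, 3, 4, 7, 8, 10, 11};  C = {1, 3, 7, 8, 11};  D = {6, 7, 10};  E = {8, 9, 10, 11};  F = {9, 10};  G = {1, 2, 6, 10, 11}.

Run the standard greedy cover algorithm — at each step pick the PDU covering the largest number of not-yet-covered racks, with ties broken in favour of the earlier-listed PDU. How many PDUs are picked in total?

3

Greedy: pick B (covers 8 new) → pick A (covers 2 new) → pick E (covers 1 new). Total picks: 3.
(The true minimum cover uses only 2 PDUs, so greedy is not optimal here.)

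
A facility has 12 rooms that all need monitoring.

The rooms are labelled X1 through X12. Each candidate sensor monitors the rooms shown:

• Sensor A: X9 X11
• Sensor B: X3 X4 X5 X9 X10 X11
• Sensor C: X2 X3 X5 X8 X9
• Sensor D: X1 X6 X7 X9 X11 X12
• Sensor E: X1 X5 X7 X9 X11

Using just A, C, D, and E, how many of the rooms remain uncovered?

Union of A, C, D, E = {X1, X2, X3, X5, X6, X7, X8, X9, X11, X12}.
Not covered: X4, X10 — 2 rooms.

2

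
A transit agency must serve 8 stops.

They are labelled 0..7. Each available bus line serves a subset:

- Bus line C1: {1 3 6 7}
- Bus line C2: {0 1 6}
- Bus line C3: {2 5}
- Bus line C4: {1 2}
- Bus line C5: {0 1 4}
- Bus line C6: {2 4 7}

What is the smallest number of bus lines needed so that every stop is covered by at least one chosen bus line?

C1 and C3 and C5 together: C1 ∪ C3 ∪ C5 = {0, 1, 2, 3, 4, 5, 6, 7} — every stop is covered.
Only C1 contains 3, so C1 is forced; the remaining 4 stops need at least 2 more bus lines (each remaining bus line adds at most 2) — so at least 3 bus lines are needed, and 3 is optimal.

3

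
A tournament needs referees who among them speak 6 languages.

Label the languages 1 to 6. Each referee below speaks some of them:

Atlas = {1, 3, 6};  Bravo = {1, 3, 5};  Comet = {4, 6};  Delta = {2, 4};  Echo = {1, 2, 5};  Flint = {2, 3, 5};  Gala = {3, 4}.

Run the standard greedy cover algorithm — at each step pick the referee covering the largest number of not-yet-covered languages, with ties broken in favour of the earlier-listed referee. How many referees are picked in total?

Greedy: pick Atlas (covers 3 new) → pick Delta (covers 2 new) → pick Bravo (covers 1 new). Total picks: 3.

3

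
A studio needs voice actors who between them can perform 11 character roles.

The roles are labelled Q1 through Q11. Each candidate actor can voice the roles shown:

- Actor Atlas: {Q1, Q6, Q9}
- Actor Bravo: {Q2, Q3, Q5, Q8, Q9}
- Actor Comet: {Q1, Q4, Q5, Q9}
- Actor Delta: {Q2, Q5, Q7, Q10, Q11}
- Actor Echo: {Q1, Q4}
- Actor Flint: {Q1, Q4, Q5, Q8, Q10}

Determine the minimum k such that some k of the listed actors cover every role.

Atlas and Bravo and Comet and Delta together: Atlas ∪ Bravo ∪ Comet ∪ Delta = {Q1, Q2, Q3, Q4, Q5, Q6, Q7, Q8, Q9, Q10, Q11} — every role is covered.
No 3 of the 6 actors cover everything (all 20 combinations miss at least one role), so 4 is optimal.

4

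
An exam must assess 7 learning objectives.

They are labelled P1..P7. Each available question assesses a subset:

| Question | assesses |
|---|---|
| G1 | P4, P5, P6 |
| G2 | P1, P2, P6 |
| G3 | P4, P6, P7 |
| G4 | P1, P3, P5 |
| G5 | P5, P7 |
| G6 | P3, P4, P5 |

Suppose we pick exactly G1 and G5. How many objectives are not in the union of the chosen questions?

3

Union of G1, G5 = {P4, P5, P6, P7}.
Not covered: P1, P2, P3 — 3 objectives.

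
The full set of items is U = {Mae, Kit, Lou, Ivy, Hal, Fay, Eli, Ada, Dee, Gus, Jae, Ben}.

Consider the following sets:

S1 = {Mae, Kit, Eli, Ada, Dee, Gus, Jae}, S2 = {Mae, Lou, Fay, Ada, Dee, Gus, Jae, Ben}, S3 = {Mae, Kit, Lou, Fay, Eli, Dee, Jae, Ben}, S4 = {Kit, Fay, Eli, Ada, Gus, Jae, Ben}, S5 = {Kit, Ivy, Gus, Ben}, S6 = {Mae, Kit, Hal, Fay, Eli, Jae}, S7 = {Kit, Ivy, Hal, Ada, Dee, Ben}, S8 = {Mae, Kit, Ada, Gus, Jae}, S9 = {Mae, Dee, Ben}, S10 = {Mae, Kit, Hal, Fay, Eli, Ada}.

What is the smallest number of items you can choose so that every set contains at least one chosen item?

2

The 2 items {Kit, Dee} hit every set.
No single item lies in every set, so at least 2 are needed and 2 is optimal.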